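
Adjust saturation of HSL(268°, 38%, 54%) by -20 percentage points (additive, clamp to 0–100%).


Original S = 38%
Adjustment = -20 percentage points
New S = 38 + (-20) = 18
Clamp to [0, 100] → 18
= HSL(268°, 18%, 54%)


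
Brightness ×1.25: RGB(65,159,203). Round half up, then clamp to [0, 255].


Multiply each channel by 1.25, round half up, clamp to [0, 255]
R: 65×1.25 = 81.25 → round → 81
G: 159×1.25 = 198.75 → round → 199
B: 203×1.25 = 253.75 → round → 254
= RGB(81, 199, 254)


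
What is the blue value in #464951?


Color: #464951
R = 46 = 70
G = 49 = 73
B = 51 = 81
Blue = 81


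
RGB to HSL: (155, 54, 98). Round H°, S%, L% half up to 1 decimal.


Normalize: R'=155/255≈0.6078, G'=54/255≈0.2118, B'=98/255≈0.3843
Max=155/255, Min=54/255, Δ=Max-Min=101/255
L = (Max+Min)/2 = (155+54)/510 = 209/510 = 0.40980… → L = 41.0%
L ≤ 0.5 → S = Δ/(Max+Min) = 101/(155+54) = 101/209 = 0.48325… → S = 48.3%
(the 1/255 factors cancel in S and H, so raw channel differences can be used)
Max is R' → H = 60 × (((G-B)/Δ) mod 6) = 60 × (((54-98)/101) mod 6)
  (-44)/101 = -0.4356…; negative, so add 6 → 5.5643…
  H = 60 × 5.5643… = 333.861…° → H = 333.9°
= HSL(333.9°, 48.3%, 41.0%)


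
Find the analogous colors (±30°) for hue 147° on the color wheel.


Base hue: 147°
Left analog: (147 - 30) mod 360 = 117°
Right analog: (147 + 30) mod 360 = 177°
Analogous hues = 117° and 177°


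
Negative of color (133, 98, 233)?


Invert: (255-R, 255-G, 255-B)
R: 255-133 = 122
G: 255-98 = 157
B: 255-233 = 22
= RGB(122, 157, 22)


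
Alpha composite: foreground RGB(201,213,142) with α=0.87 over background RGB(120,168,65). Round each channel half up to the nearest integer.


C = α×F + (1-α)×B, with 1-α = 0.13
R: 0.87×201 + 0.13×120 = 174.87 + 15.60 = 190.47 → 190
G: 0.87×213 + 0.13×168 = 185.31 + 21.84 = 207.15 → 207
B: 0.87×142 + 0.13×65 = 123.54 + 8.45 = 131.99 → 132
= RGB(190, 207, 132)


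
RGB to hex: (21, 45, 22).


R = 21 → 15 (hex)
G = 45 → 2D (hex)
B = 22 → 16 (hex)
Hex = #152D16


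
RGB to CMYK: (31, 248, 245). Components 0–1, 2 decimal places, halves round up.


R'=31/255≈0.1216, G'=248/255≈0.9725, B'=245/255≈0.9608
K = 1 - max(R',G',B') = 1 - 248/255 = 7/255 = 0.02745… → 0.03
(1-R'-K)/(1-K) simplifies to (max-R)/max with max = 248:
C = (248-31)/248 = 217/248 = 0.875 → 0.88
M = (248-248)/248 = 0/248 = 0 → 0.00
Y = (248-245)/248 = 3/248 = 0.01209… → 0.01
= CMYK(0.88, 0.00, 0.01, 0.03)


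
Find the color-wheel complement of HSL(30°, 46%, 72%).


Complement = opposite side of color wheel = hue + 180°
H' = (30 + 180) mod 360 = 210°
S and L unchanged.
= HSL(210°, 46%, 72%)


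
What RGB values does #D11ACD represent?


D1 → 209 (R)
1A → 26 (G)
CD → 205 (B)
= RGB(209, 26, 205)


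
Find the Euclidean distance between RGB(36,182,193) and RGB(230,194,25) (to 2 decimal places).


d = √[(R₁-R₂)² + (G₁-G₂)² + (B₁-B₂)²]
d = √[(36-230)² + (182-194)² + (193-25)²]
d = √[37636 + 144 + 28224]
d = √66004
d ≈ 256.91


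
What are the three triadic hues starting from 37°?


Triadic: equally spaced at 120° intervals
H1 = 37°
H2 = (37 + 120) mod 360 = 157°
H3 = (37 + 240) mod 360 = 277°
Triadic = 37°, 157°, 277°


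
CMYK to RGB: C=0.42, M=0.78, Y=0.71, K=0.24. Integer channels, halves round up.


R = 255 × (1-C) × (1-K) = 255 × 0.58 × 0.76 = 112.404 → 112
G = 255 × (1-M) × (1-K) = 255 × 0.22 × 0.76 = 42.636 → 43
B = 255 × (1-Y) × (1-K) = 255 × 0.29 × 0.76 = 56.202 → 56
= RGB(112, 43, 56)


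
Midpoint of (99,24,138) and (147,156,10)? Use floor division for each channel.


Midpoint: each channel = ⌊(C₁+C₂)/2⌋
R: ⌊(99+147)/2⌋ = 123
G: ⌊(24+156)/2⌋ = 90
B: ⌊(138+10)/2⌋ = 74
= RGB(123, 90, 74)


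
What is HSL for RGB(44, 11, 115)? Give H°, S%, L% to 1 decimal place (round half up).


Normalize: R'=44/255≈0.1725, G'=11/255≈0.0431, B'=115/255≈0.4510
Max=115/255, Min=11/255, Δ=Max-Min=104/255
L = (Max+Min)/2 = (115+11)/510 = 126/510 = 0.24705… → L = 24.7%
L ≤ 0.5 → S = Δ/(Max+Min) = 104/(115+11) = 104/126 = 0.82539… → S = 82.5%
(the 1/255 factors cancel in S and H, so raw channel differences can be used)
Max is B' → H = 60 × ((R-G)/Δ + 4) = 60 × ((44-11)/104 + 4)
  33/104 + 4 = 0.3173… + 4 = 4.3173…
  H = 60 × 4.3173… = 259.038…° → H = 259.0°
= HSL(259.0°, 82.5%, 24.7%)


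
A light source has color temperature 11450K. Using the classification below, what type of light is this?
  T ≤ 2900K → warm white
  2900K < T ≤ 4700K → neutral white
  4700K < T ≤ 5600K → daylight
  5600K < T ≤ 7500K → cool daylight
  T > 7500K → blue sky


Temperature: 11450K
11450K > 7500K → blue sky
Classification: blue sky


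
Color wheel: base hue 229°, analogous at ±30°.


Base hue: 229°
Left analog: (229 - 30) mod 360 = 199°
Right analog: (229 + 30) mod 360 = 259°
Analogous hues = 199° and 259°


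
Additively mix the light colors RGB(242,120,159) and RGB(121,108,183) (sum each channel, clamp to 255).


Additive: each channel = min(255, C₁+C₂)
R: 242+121 = 363 → 255
G: 120+108 = 228 → 228
B: 159+183 = 342 → 255
= RGB(255, 228, 255)


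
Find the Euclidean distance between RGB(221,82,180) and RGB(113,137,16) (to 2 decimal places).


d = √[(R₁-R₂)² + (G₁-G₂)² + (B₁-B₂)²]
d = √[(221-113)² + (82-137)² + (180-16)²]
d = √[11664 + 3025 + 26896]
d = √41585
d ≈ 203.92


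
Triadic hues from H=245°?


Triadic: equally spaced at 120° intervals
H1 = 245°
H2 = (245 + 120) mod 360 = 5°
H3 = (245 + 240) mod 360 = 125°
Triadic = 245°, 5°, 125°


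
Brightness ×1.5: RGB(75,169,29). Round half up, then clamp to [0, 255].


Multiply each channel by 1.5, round half up, clamp to [0, 255]
R: 75×1.5 = 112.5 → round → 113
G: 169×1.5 = 253.5 → round → 254
B: 29×1.5 = 43.5 → round → 44
= RGB(113, 254, 44)


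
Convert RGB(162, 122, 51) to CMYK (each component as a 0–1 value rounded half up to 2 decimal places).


R'=162/255≈0.6353, G'=122/255≈0.4784, B'=51/255≈0.2000
K = 1 - max(R',G',B') = 1 - 162/255 = 93/255 = 0.36470… → 0.36
(1-R'-K)/(1-K) simplifies to (max-R)/max with max = 162:
C = (162-162)/162 = 0/162 = 0 → 0.00
M = (162-122)/162 = 40/162 = 0.24691… → 0.25
Y = (162-51)/162 = 111/162 = 0.68518… → 0.69
= CMYK(0.00, 0.25, 0.69, 0.36)


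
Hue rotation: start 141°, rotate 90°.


New hue = (H + rotation) mod 360
New hue = (141 + 90) mod 360
= 231 mod 360
= 231°


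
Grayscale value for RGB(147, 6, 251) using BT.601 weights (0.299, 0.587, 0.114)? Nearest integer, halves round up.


Gray = 0.299×R + 0.587×G + 0.114×B
Gray = 0.299×147 + 0.587×6 + 0.114×251
Gray = 43.953 + 3.522 + 28.614
Gray = 76.089 → round half up → 76
Gray = 76


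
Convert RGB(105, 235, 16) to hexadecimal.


R = 105 → 69 (hex)
G = 235 → EB (hex)
B = 16 → 10 (hex)
Hex = #69EB10


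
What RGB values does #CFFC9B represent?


CF → 207 (R)
FC → 252 (G)
9B → 155 (B)
= RGB(207, 252, 155)


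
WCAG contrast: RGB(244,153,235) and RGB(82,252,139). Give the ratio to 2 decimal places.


Linearize each sRGB channel c=v/255: c/12.92 if c ≤ 0.04045 else ((c+0.055)/1.055)^2.4
L = 0.2126×R_lin + 0.7152×G_lin + 0.0722×B_lin
Color 1 (244,153,235):
  R=244: 244/255≈0.9569 > 0.04045 → ((0.9569+0.055)/1.055)^2.4 ≈ 0.90466
  G=153: 153/255≈0.6000 > 0.04045 → ((0.6000+0.055)/1.055)^2.4 ≈ 0.31855
  B=235: 235/255≈0.9216 > 0.04045 → ((0.9216+0.055)/1.055)^2.4 ≈ 0.83077
  L1 = 0.2126×0.90466 + 0.7152×0.31855 + 0.0722×0.83077 ≈ 0.48014
Color 2 (82,252,139):
  R=82: 82/255≈0.3216 > 0.04045 → ((0.3216+0.055)/1.055)^2.4 ≈ 0.08438
  G=252: 252/255≈0.9882 > 0.04045 → ((0.9882+0.055)/1.055)^2.4 ≈ 0.97345
  B=139: 139/255≈0.5451 > 0.04045 → ((0.5451+0.055)/1.055)^2.4 ≈ 0.25818
  L2 = 0.2126×0.08438 + 0.7152×0.97345 + 0.0722×0.25818 ≈ 0.73279
Lighter = 0.73279, Darker = 0.48014
Ratio = (L_lighter + 0.05) / (L_darker + 0.05)
Ratio = (0.73279 + 0.05) / (0.48014 + 0.05) = 0.78279 / 0.53014 ≈ 1.4766
Ratio ≈ 1.48:1


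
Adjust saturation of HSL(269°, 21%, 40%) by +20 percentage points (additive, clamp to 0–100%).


Original S = 21%
Adjustment = +20 percentage points
New S = 21 + (20) = 41
Clamp to [0, 100] → 41
= HSL(269°, 41%, 40%)


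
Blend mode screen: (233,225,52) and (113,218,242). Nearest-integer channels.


Screen: C = 255 - (255-A)×(255-B)/255, rounded to nearest integer
R: 255 - (255-233)×(255-113)/255 = 255 - 3124/255 ≈ 255 - 12.251 = 242.749 → 243
G: 255 - (255-225)×(255-218)/255 = 255 - 1110/255 ≈ 255 - 4.353 = 250.647 → 251
B: 255 - (255-52)×(255-242)/255 = 255 - 2639/255 ≈ 255 - 10.349 = 244.651 → 245
= RGB(243, 251, 245)


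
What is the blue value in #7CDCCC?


Color: #7CDCCC
R = 7C = 124
G = DC = 220
B = CC = 204
Blue = 204


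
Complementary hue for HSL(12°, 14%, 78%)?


Complement = opposite side of color wheel = hue + 180°
H' = (12 + 180) mod 360 = 192°
S and L unchanged.
= HSL(192°, 14%, 78%)


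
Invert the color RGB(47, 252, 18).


Invert: (255-R, 255-G, 255-B)
R: 255-47 = 208
G: 255-252 = 3
B: 255-18 = 237
= RGB(208, 3, 237)


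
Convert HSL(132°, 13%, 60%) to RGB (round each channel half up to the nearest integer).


H=132°, S=0.13, L=0.60
C = (1-|2L-1|)×S = (1-|0.20|)×0.13 = 0.104
H' = H/60 = 132/60 ≈ 2.2000; X = C×(1-|H' mod 2 - 1|) = 0.0208
m = L - C/2 = 0.60 - 0.052 = 0.548
Sector ⌊H'⌋ = 2 → (R',G',B') = (0.0, 0.104, 0.0208)
RGB = ((R'+m)×255, (G'+m)×255, (B'+m)×255) = (139.74, 166.26, 145.044)
Round half up → RGB(140, 166, 145)


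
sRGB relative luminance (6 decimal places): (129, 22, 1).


Linearize each channel (sRGB transfer function): c = v/255; c_lin = c/12.92 if c ≤ 0.04045, else ((c+0.055)/1.055)^2.4
  R: 129/255 ≈ 0.505882 > 0.04045 → ((0.505882+0.055)/1.055)^2.4 ≈ 0.219526
  G: 22/255 ≈ 0.086275 > 0.04045 → ((0.086275+0.055)/1.055)^2.4 ≈ 0.008023
  B: 1/255 ≈ 0.003922 ≤ 0.04045 → 0.003922/12.92 ≈ 0.000304
R_lin = 0.219526, G_lin = 0.008023, B_lin = 0.000304
L = 0.2126×R + 0.7152×G + 0.0722×B
L = 0.2126×0.219526 + 0.7152×0.008023 + 0.0722×0.000304
L ≈ 0.052431


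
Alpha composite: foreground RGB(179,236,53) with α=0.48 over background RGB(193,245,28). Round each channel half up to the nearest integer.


C = α×F + (1-α)×B, with 1-α = 0.52
R: 0.48×179 + 0.52×193 = 85.92 + 100.36 = 186.28 → 186
G: 0.48×236 + 0.52×245 = 113.28 + 127.40 = 240.68 → 241
B: 0.48×53 + 0.52×28 = 25.44 + 14.56 = 40.00 → 40
= RGB(186, 241, 40)


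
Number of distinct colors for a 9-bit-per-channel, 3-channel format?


Total bits = 9 bits/channel × 3 channels = 27 bits
Distinct colors = 2^27
= 134,217,728 colors


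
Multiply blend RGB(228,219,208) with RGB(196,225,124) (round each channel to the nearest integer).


Multiply: C = A×B/255, rounded to nearest integer
R: 228×196/255 = 44688/255 ≈ 175.247 → 175
G: 219×225/255 = 49275/255 ≈ 193.235 → 193
B: 208×124/255 = 25792/255 ≈ 101.145 → 101
= RGB(175, 193, 101)


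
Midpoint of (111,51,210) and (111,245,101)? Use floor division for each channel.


Midpoint: each channel = ⌊(C₁+C₂)/2⌋
R: ⌊(111+111)/2⌋ = 111
G: ⌊(51+245)/2⌋ = 148
B: ⌊(210+101)/2⌋ = 155
= RGB(111, 148, 155)


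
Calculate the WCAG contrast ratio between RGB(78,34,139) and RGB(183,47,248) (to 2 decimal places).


Linearize each sRGB channel c=v/255: c/12.92 if c ≤ 0.04045 else ((c+0.055)/1.055)^2.4
L = 0.2126×R_lin + 0.7152×G_lin + 0.0722×B_lin
Color 1 (78,34,139):
  R=78: 78/255≈0.3059 > 0.04045 → ((0.3059+0.055)/1.055)^2.4 ≈ 0.07619
  G=34: 34/255≈0.1333 > 0.04045 → ((0.1333+0.055)/1.055)^2.4 ≈ 0.01600
  B=139: 139/255≈0.5451 > 0.04045 → ((0.5451+0.055)/1.055)^2.4 ≈ 0.25818
  L1 = 0.2126×0.07619 + 0.7152×0.01600 + 0.0722×0.25818 ≈ 0.04628
Color 2 (183,47,248):
  R=183: 183/255≈0.7176 > 0.04045 → ((0.7176+0.055)/1.055)^2.4 ≈ 0.47353
  G=47: 47/255≈0.1843 > 0.04045 → ((0.1843+0.055)/1.055)^2.4 ≈ 0.02843
  B=248: 248/255≈0.9725 > 0.04045 → ((0.9725+0.055)/1.055)^2.4 ≈ 0.93869
  L2 = 0.2126×0.47353 + 0.7152×0.02843 + 0.0722×0.93869 ≈ 0.18878
Lighter = 0.18878, Darker = 0.04628
Ratio = (L_lighter + 0.05) / (L_darker + 0.05)
Ratio = (0.18878 + 0.05) / (0.04628 + 0.05) = 0.23878 / 0.09628 ≈ 2.4801
Ratio ≈ 2.48:1


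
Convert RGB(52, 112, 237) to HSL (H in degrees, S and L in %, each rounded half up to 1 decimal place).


Normalize: R'=52/255≈0.2039, G'=112/255≈0.4392, B'=237/255≈0.9294
Max=237/255, Min=52/255, Δ=Max-Min=185/255
L = (Max+Min)/2 = (237+52)/510 = 289/510 = 0.56666… → L = 56.7%
L > 0.5 → S = Δ/(2-Max-Min) = 185/(510-237-52) = 185/221 = 0.83710… → S = 83.7%
(the 1/255 factors cancel in S and H, so raw channel differences can be used)
Max is B' → H = 60 × ((R-G)/Δ + 4) = 60 × ((52-112)/185 + 4)
  -60/185 + 4 = -0.3243… + 4 = 3.6756…
  H = 60 × 3.6756… = 220.540…° → H = 220.5°
= HSL(220.5°, 83.7%, 56.7%)


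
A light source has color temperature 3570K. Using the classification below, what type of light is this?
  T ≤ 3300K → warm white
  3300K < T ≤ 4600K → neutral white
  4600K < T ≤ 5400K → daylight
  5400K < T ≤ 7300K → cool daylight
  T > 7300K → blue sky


Temperature: 3570K
3300K < 3570K ≤ 4600K → neutral white
Classification: neutral white


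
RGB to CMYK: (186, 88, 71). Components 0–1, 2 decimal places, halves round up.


R'=186/255≈0.7294, G'=88/255≈0.3451, B'=71/255≈0.2784
K = 1 - max(R',G',B') = 1 - 186/255 = 69/255 = 0.27058… → 0.27
(1-R'-K)/(1-K) simplifies to (max-R)/max with max = 186:
C = (186-186)/186 = 0/186 = 0 → 0.00
M = (186-88)/186 = 98/186 = 0.52688… → 0.53
Y = (186-71)/186 = 115/186 = 0.61827… → 0.62
= CMYK(0.00, 0.53, 0.62, 0.27)


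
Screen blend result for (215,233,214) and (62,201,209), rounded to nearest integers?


Screen: C = 255 - (255-A)×(255-B)/255, rounded to nearest integer
R: 255 - (255-215)×(255-62)/255 = 255 - 7720/255 ≈ 255 - 30.275 = 224.725 → 225
G: 255 - (255-233)×(255-201)/255 = 255 - 1188/255 ≈ 255 - 4.659 = 250.341 → 250
B: 255 - (255-214)×(255-209)/255 = 255 - 1886/255 ≈ 255 - 7.396 = 247.604 → 248
= RGB(225, 250, 248)


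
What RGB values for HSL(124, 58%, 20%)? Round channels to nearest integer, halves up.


H=124°, S=0.58, L=0.20
C = (1-|2L-1|)×S = (1-|-0.60|)×0.58 = 0.232
H' = H/60 = 124/60 ≈ 2.0667; X = C×(1-|H' mod 2 - 1|) ≈ 0.0155
m = L - C/2 = 0.20 - 0.116 = 0.084
Sector ⌊H'⌋ = 2 → (R',G',B') = (0.0, 0.232, ≈0.0155)
RGB = ((R'+m)×255, (G'+m)×255, (B'+m)×255) = (21.42, 80.58, 25.364)
Round half up → RGB(21, 81, 25)


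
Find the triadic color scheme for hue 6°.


Triadic: equally spaced at 120° intervals
H1 = 6°
H2 = (6 + 120) mod 360 = 126°
H3 = (6 + 240) mod 360 = 246°
Triadic = 6°, 126°, 246°


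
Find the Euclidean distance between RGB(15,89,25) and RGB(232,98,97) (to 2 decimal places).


d = √[(R₁-R₂)² + (G₁-G₂)² + (B₁-B₂)²]
d = √[(15-232)² + (89-98)² + (25-97)²]
d = √[47089 + 81 + 5184]
d = √52354
d ≈ 228.81


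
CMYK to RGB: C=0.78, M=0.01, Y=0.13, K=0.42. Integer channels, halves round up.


R = 255 × (1-C) × (1-K) = 255 × 0.22 × 0.58 = 32.538 → 33
G = 255 × (1-M) × (1-K) = 255 × 0.99 × 0.58 = 146.421 → 146
B = 255 × (1-Y) × (1-K) = 255 × 0.87 × 0.58 = 128.673 → 129
= RGB(33, 146, 129)


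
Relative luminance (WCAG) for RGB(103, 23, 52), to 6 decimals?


Linearize each channel (sRGB transfer function): c = v/255; c_lin = c/12.92 if c ≤ 0.04045, else ((c+0.055)/1.055)^2.4
  R: 103/255 ≈ 0.403922 > 0.04045 → ((0.403922+0.055)/1.055)^2.4 ≈ 0.135633
  G: 23/255 ≈ 0.090196 > 0.04045 → ((0.090196+0.055)/1.055)^2.4 ≈ 0.008568
  B: 52/255 ≈ 0.203922 > 0.04045 → ((0.203922+0.055)/1.055)^2.4 ≈ 0.034340
R_lin = 0.135633, G_lin = 0.008568, B_lin = 0.034340
L = 0.2126×R + 0.7152×G + 0.0722×B
L = 0.2126×0.135633 + 0.7152×0.008568 + 0.0722×0.034340
L ≈ 0.037443


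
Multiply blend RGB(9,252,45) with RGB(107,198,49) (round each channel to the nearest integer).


Multiply: C = A×B/255, rounded to nearest integer
R: 9×107/255 = 963/255 ≈ 3.776 → 4
G: 252×198/255 = 49896/255 ≈ 195.671 → 196
B: 45×49/255 = 2205/255 ≈ 8.647 → 9
= RGB(4, 196, 9)


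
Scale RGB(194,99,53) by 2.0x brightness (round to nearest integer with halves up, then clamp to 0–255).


Multiply each channel by 2.0, round half up, clamp to [0, 255]
R: 194×2.0 = 388 → clamp → 255
G: 99×2.0 = 198
B: 53×2.0 = 106
= RGB(255, 198, 106)


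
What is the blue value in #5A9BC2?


Color: #5A9BC2
R = 5A = 90
G = 9B = 155
B = C2 = 194
Blue = 194


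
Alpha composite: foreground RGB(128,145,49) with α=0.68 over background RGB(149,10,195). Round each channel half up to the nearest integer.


C = α×F + (1-α)×B, with 1-α = 0.32
R: 0.68×128 + 0.32×149 = 87.04 + 47.68 = 134.72 → 135
G: 0.68×145 + 0.32×10 = 98.60 + 3.20 = 101.80 → 102
B: 0.68×49 + 0.32×195 = 33.32 + 62.40 = 95.72 → 96
= RGB(135, 102, 96)


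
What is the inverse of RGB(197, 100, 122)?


Invert: (255-R, 255-G, 255-B)
R: 255-197 = 58
G: 255-100 = 155
B: 255-122 = 133
= RGB(58, 155, 133)


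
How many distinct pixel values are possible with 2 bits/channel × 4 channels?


Total bits = 2 bits/channel × 4 channels = 8 bits
Distinct pixel values = 2^8
= 256 pixel values


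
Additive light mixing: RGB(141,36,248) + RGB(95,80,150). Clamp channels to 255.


Additive: each channel = min(255, C₁+C₂)
R: 141+95 = 236 → 236
G: 36+80 = 116 → 116
B: 248+150 = 398 → 255
= RGB(236, 116, 255)


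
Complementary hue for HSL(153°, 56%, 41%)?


Complement = opposite side of color wheel = hue + 180°
H' = (153 + 180) mod 360 = 333°
S and L unchanged.
= HSL(333°, 56%, 41%)


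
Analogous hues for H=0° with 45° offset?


Base hue: 0°
Left analog: (0 - 45) mod 360 = 315°
Right analog: (0 + 45) mod 360 = 45°
Analogous hues = 315° and 45°


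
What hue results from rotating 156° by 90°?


New hue = (H + rotation) mod 360
New hue = (156 + 90) mod 360
= 246 mod 360
= 246°


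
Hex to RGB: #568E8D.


56 → 86 (R)
8E → 142 (G)
8D → 141 (B)
= RGB(86, 142, 141)


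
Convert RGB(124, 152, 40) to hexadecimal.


R = 124 → 7C (hex)
G = 152 → 98 (hex)
B = 40 → 28 (hex)
Hex = #7C9828


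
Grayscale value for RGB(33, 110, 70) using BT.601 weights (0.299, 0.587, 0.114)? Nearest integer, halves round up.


Gray = 0.299×R + 0.587×G + 0.114×B
Gray = 0.299×33 + 0.587×110 + 0.114×70
Gray = 9.867 + 64.570 + 7.980
Gray = 82.417 → round half up → 82
Gray = 82


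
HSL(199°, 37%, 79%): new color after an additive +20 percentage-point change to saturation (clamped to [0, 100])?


Original S = 37%
Adjustment = +20 percentage points
New S = 37 + (20) = 57
Clamp to [0, 100] → 57
= HSL(199°, 57%, 79%)


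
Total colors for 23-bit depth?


Colors = 2^bits = 2^23
= 8,388,608 colors


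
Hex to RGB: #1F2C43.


1F → 31 (R)
2C → 44 (G)
43 → 67 (B)
= RGB(31, 44, 67)


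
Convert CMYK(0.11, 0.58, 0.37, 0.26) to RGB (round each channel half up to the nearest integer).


R = 255 × (1-C) × (1-K) = 255 × 0.89 × 0.74 = 167.943 → 168
G = 255 × (1-M) × (1-K) = 255 × 0.42 × 0.74 = 79.254 → 79
B = 255 × (1-Y) × (1-K) = 255 × 0.63 × 0.74 = 118.881 → 119
= RGB(168, 79, 119)


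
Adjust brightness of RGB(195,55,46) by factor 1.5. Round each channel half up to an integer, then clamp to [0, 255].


Multiply each channel by 1.5, round half up, clamp to [0, 255]
R: 195×1.5 = 292.5 → round → 293 → clamp → 255
G: 55×1.5 = 82.5 → round → 83
B: 46×1.5 = 69
= RGB(255, 83, 69)


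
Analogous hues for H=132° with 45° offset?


Base hue: 132°
Left analog: (132 - 45) mod 360 = 87°
Right analog: (132 + 45) mod 360 = 177°
Analogous hues = 87° and 177°


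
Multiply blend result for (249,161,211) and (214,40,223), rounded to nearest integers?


Multiply: C = A×B/255, rounded to nearest integer
R: 249×214/255 = 53286/255 ≈ 208.965 → 209
G: 161×40/255 = 6440/255 ≈ 25.255 → 25
B: 211×223/255 = 47053/255 ≈ 184.522 → 185
= RGB(209, 25, 185)


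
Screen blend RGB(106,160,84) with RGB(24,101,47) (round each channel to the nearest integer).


Screen: C = 255 - (255-A)×(255-B)/255, rounded to nearest integer
R: 255 - (255-106)×(255-24)/255 = 255 - 34419/255 ≈ 255 - 134.976 = 120.024 → 120
G: 255 - (255-160)×(255-101)/255 = 255 - 14630/255 ≈ 255 - 57.373 = 197.627 → 198
B: 255 - (255-84)×(255-47)/255 = 255 - 35568/255 ≈ 255 - 139.482 = 115.518 → 116
= RGB(120, 198, 116)


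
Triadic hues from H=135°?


Triadic: equally spaced at 120° intervals
H1 = 135°
H2 = (135 + 120) mod 360 = 255°
H3 = (135 + 240) mod 360 = 15°
Triadic = 135°, 255°, 15°


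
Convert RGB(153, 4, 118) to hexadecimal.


R = 153 → 99 (hex)
G = 4 → 04 (hex)
B = 118 → 76 (hex)
Hex = #990476


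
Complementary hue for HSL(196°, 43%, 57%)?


Complement = opposite side of color wheel = hue + 180°
H' = (196 + 180) mod 360 = 16°
S and L unchanged.
= HSL(16°, 43%, 57%)


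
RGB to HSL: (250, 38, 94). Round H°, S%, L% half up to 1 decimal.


Normalize: R'=250/255≈0.9804, G'=38/255≈0.1490, B'=94/255≈0.3686
Max=250/255, Min=38/255, Δ=Max-Min=212/255
L = (Max+Min)/2 = (250+38)/510 = 288/510 = 0.56470… → L = 56.5%
L > 0.5 → S = Δ/(2-Max-Min) = 212/(510-250-38) = 212/222 = 0.95495… → S = 95.5%
(the 1/255 factors cancel in S and H, so raw channel differences can be used)
Max is R' → H = 60 × (((G-B)/Δ) mod 6) = 60 × (((38-94)/212) mod 6)
  (-56)/212 = -0.2641…; negative, so add 6 → 5.7358…
  H = 60 × 5.7358… = 344.150…° → H = 344.2°
= HSL(344.2°, 95.5%, 56.5%)


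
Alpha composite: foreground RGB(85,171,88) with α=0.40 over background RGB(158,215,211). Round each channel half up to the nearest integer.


C = α×F + (1-α)×B, with 1-α = 0.60
R: 0.40×85 + 0.60×158 = 34.00 + 94.80 = 128.80 → 129
G: 0.40×171 + 0.60×215 = 68.40 + 129.00 = 197.40 → 197
B: 0.40×88 + 0.60×211 = 35.20 + 126.60 = 161.80 → 162
= RGB(129, 197, 162)


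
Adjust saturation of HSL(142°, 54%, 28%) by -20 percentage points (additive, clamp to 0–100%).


Original S = 54%
Adjustment = -20 percentage points
New S = 54 + (-20) = 34
Clamp to [0, 100] → 34
= HSL(142°, 34%, 28%)


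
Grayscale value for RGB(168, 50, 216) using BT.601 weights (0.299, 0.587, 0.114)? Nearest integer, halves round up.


Gray = 0.299×R + 0.587×G + 0.114×B
Gray = 0.299×168 + 0.587×50 + 0.114×216
Gray = 50.232 + 29.350 + 24.624
Gray = 104.206 → round half up → 104
Gray = 104


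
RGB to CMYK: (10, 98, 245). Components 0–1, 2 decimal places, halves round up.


R'=10/255≈0.0392, G'=98/255≈0.3843, B'=245/255≈0.9608
K = 1 - max(R',G',B') = 1 - 245/255 = 10/255 = 0.03921… → 0.04
(1-R'-K)/(1-K) simplifies to (max-R)/max with max = 245:
C = (245-10)/245 = 235/245 = 0.95918… → 0.96
M = (245-98)/245 = 147/245 = 0.6 → 0.60
Y = (245-245)/245 = 0/245 = 0 → 0.00
= CMYK(0.96, 0.60, 0.00, 0.04)


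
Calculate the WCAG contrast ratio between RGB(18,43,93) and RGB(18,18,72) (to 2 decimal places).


Linearize each sRGB channel c=v/255: c/12.92 if c ≤ 0.04045 else ((c+0.055)/1.055)^2.4
L = 0.2126×R_lin + 0.7152×G_lin + 0.0722×B_lin
Color 1 (18,43,93):
  R=18: 18/255≈0.0706 > 0.04045 → ((0.0706+0.055)/1.055)^2.4 ≈ 0.00605
  G=43: 43/255≈0.1686 > 0.04045 → ((0.1686+0.055)/1.055)^2.4 ≈ 0.02416
  B=93: 93/255≈0.3647 > 0.04045 → ((0.3647+0.055)/1.055)^2.4 ≈ 0.10946
  L1 = 0.2126×0.00605 + 0.7152×0.02416 + 0.0722×0.10946 ≈ 0.02647
Color 2 (18,18,72):
  R=18: 18/255≈0.0706 > 0.04045 → ((0.0706+0.055)/1.055)^2.4 ≈ 0.00605
  G=18: 18/255≈0.0706 > 0.04045 → ((0.0706+0.055)/1.055)^2.4 ≈ 0.00605
  B=72: 72/255≈0.2824 > 0.04045 → ((0.2824+0.055)/1.055)^2.4 ≈ 0.06480
  L2 = 0.2126×0.00605 + 0.7152×0.00605 + 0.0722×0.06480 ≈ 0.01029
Lighter = 0.02647, Darker = 0.01029
Ratio = (L_lighter + 0.05) / (L_darker + 0.05)
Ratio = (0.02647 + 0.05) / (0.01029 + 0.05) = 0.07647 / 0.06029 ≈ 1.2683
Ratio ≈ 1.27:1


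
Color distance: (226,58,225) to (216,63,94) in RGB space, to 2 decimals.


d = √[(R₁-R₂)² + (G₁-G₂)² + (B₁-B₂)²]
d = √[(226-216)² + (58-63)² + (225-94)²]
d = √[100 + 25 + 17161]
d = √17286
d ≈ 131.48


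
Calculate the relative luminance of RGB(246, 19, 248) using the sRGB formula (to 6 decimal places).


Linearize each channel (sRGB transfer function): c = v/255; c_lin = c/12.92 if c ≤ 0.04045, else ((c+0.055)/1.055)^2.4
  R: 246/255 ≈ 0.964706 > 0.04045 → ((0.964706+0.055)/1.055)^2.4 ≈ 0.921582
  G: 19/255 ≈ 0.074510 > 0.04045 → ((0.074510+0.055)/1.055)^2.4 ≈ 0.006512
  B: 248/255 ≈ 0.972549 > 0.04045 → ((0.972549+0.055)/1.055)^2.4 ≈ 0.938686
R_lin = 0.921582, G_lin = 0.006512, B_lin = 0.938686
L = 0.2126×R + 0.7152×G + 0.0722×B
L = 0.2126×0.921582 + 0.7152×0.006512 + 0.0722×0.938686
L ≈ 0.268359


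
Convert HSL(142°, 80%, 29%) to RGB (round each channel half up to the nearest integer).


H=142°, S=0.80, L=0.29
C = (1-|2L-1|)×S = (1-|-0.42|)×0.80 = 0.464
H' = H/60 = 142/60 ≈ 2.3667; X = C×(1-|H' mod 2 - 1|) ≈ 0.1701
m = L - C/2 = 0.29 - 0.232 = 0.058
Sector ⌊H'⌋ = 2 → (R',G',B') = (0.0, 0.464, ≈0.1701)
RGB = ((R'+m)×255, (G'+m)×255, (B'+m)×255) = (14.79, 133.11, 58.174)
Round half up → RGB(15, 133, 58)


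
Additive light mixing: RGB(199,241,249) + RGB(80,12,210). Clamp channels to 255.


Additive: each channel = min(255, C₁+C₂)
R: 199+80 = 279 → 255
G: 241+12 = 253 → 253
B: 249+210 = 459 → 255
= RGB(255, 253, 255)


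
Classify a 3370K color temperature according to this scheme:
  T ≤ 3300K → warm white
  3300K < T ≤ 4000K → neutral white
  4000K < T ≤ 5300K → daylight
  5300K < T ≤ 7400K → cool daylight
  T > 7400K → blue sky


Temperature: 3370K
3300K < 3370K ≤ 4000K → neutral white
Classification: neutral white


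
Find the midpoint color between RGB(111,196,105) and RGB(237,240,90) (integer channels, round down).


Midpoint: each channel = ⌊(C₁+C₂)/2⌋
R: ⌊(111+237)/2⌋ = 174
G: ⌊(196+240)/2⌋ = 218
B: ⌊(105+90)/2⌋ = 97
= RGB(174, 218, 97)


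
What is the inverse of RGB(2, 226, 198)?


Invert: (255-R, 255-G, 255-B)
R: 255-2 = 253
G: 255-226 = 29
B: 255-198 = 57
= RGB(253, 29, 57)


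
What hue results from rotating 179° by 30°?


New hue = (H + rotation) mod 360
New hue = (179 + 30) mod 360
= 209 mod 360
= 209°


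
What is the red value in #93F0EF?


Color: #93F0EF
R = 93 = 147
G = F0 = 240
B = EF = 239
Red = 147


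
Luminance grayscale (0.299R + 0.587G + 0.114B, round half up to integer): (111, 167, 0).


Gray = 0.299×R + 0.587×G + 0.114×B
Gray = 0.299×111 + 0.587×167 + 0.114×0
Gray = 33.189 + 98.029 + 0.000
Gray = 131.218 → round half up → 131
Gray = 131


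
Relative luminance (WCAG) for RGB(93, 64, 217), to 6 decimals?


Linearize each channel (sRGB transfer function): c = v/255; c_lin = c/12.92 if c ≤ 0.04045, else ((c+0.055)/1.055)^2.4
  R: 93/255 ≈ 0.364706 > 0.04045 → ((0.364706+0.055)/1.055)^2.4 ≈ 0.109462
  G: 64/255 ≈ 0.250980 > 0.04045 → ((0.250980+0.055)/1.055)^2.4 ≈ 0.051269
  B: 217/255 ≈ 0.850980 > 0.04045 → ((0.850980+0.055)/1.055)^2.4 ≈ 0.693872
R_lin = 0.109462, G_lin = 0.051269, B_lin = 0.693872
L = 0.2126×R + 0.7152×G + 0.0722×B
L = 0.2126×0.109462 + 0.7152×0.051269 + 0.0722×0.693872
L ≈ 0.110037


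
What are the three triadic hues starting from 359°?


Triadic: equally spaced at 120° intervals
H1 = 359°
H2 = (359 + 120) mod 360 = 119°
H3 = (359 + 240) mod 360 = 239°
Triadic = 359°, 119°, 239°


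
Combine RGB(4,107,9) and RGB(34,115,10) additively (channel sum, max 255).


Additive: each channel = min(255, C₁+C₂)
R: 4+34 = 38 → 38
G: 107+115 = 222 → 222
B: 9+10 = 19 → 19
= RGB(38, 222, 19)


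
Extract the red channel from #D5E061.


Color: #D5E061
R = D5 = 213
G = E0 = 224
B = 61 = 97
Red = 213


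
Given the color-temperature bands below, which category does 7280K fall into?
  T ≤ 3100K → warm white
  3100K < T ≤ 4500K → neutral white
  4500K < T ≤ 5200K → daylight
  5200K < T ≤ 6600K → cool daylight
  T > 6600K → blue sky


Temperature: 7280K
7280K > 6600K → blue sky
Classification: blue sky


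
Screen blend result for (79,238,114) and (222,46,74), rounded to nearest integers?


Screen: C = 255 - (255-A)×(255-B)/255, rounded to nearest integer
R: 255 - (255-79)×(255-222)/255 = 255 - 5808/255 ≈ 255 - 22.776 = 232.224 → 232
G: 255 - (255-238)×(255-46)/255 = 255 - 3553/255 ≈ 255 - 13.933 = 241.067 → 241
B: 255 - (255-114)×(255-74)/255 = 255 - 25521/255 ≈ 255 - 100.082 = 154.918 → 155
= RGB(232, 241, 155)


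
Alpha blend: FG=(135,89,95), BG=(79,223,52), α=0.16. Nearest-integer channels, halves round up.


C = α×F + (1-α)×B, with 1-α = 0.84
R: 0.16×135 + 0.84×79 = 21.60 + 66.36 = 87.96 → 88
G: 0.16×89 + 0.84×223 = 14.24 + 187.32 = 201.56 → 202
B: 0.16×95 + 0.84×52 = 15.20 + 43.68 = 58.88 → 59
= RGB(88, 202, 59)


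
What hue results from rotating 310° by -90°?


New hue = (H + rotation) mod 360
New hue = (310 -90) mod 360
= 220 mod 360
= 220°


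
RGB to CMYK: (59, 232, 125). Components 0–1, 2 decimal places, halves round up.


R'=59/255≈0.2314, G'=232/255≈0.9098, B'=125/255≈0.4902
K = 1 - max(R',G',B') = 1 - 232/255 = 23/255 = 0.09019… → 0.09
(1-R'-K)/(1-K) simplifies to (max-R)/max with max = 232:
C = (232-59)/232 = 173/232 = 0.74568… → 0.75
M = (232-232)/232 = 0/232 = 0 → 0.00
Y = (232-125)/232 = 107/232 = 0.46120… → 0.46
= CMYK(0.75, 0.00, 0.46, 0.09)


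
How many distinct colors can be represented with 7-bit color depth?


Colors = 2^bits = 2^7
= 128 colors


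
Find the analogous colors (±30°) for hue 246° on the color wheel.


Base hue: 246°
Left analog: (246 - 30) mod 360 = 216°
Right analog: (246 + 30) mod 360 = 276°
Analogous hues = 216° and 276°


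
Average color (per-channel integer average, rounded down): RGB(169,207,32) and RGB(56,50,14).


Midpoint: each channel = ⌊(C₁+C₂)/2⌋
R: ⌊(169+56)/2⌋ = 112
G: ⌊(207+50)/2⌋ = 128
B: ⌊(32+14)/2⌋ = 23
= RGB(112, 128, 23)


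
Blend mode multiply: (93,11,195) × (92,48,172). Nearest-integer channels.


Multiply: C = A×B/255, rounded to nearest integer
R: 93×92/255 = 8556/255 ≈ 33.553 → 34
G: 11×48/255 = 528/255 ≈ 2.071 → 2
B: 195×172/255 = 33540/255 ≈ 131.529 → 132
= RGB(34, 2, 132)


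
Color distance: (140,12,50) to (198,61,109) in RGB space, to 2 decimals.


d = √[(R₁-R₂)² + (G₁-G₂)² + (B₁-B₂)²]
d = √[(140-198)² + (12-61)² + (50-109)²]
d = √[3364 + 2401 + 3481]
d = √9246
d ≈ 96.16


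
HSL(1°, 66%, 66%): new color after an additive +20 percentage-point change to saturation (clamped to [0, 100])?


Original S = 66%
Adjustment = +20 percentage points
New S = 66 + (20) = 86
Clamp to [0, 100] → 86
= HSL(1°, 86%, 66%)


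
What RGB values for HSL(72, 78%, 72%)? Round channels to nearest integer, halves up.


H=72°, S=0.78, L=0.72
C = (1-|2L-1|)×S = (1-|0.44|)×0.78 = 0.4368
H' = H/60 = 72/60 ≈ 1.2000; X = C×(1-|H' mod 2 - 1|) = 0.34944
m = L - C/2 = 0.72 - 0.2184 = 0.5016
Sector ⌊H'⌋ = 1 → (R',G',B') = (0.34944, 0.4368, 0.0)
RGB = ((R'+m)×255, (G'+m)×255, (B'+m)×255) = (217.0152, 239.292, 127.908)
Round half up → RGB(217, 239, 128)


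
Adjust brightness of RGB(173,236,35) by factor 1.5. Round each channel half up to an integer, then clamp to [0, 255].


Multiply each channel by 1.5, round half up, clamp to [0, 255]
R: 173×1.5 = 259.5 → round → 260 → clamp → 255
G: 236×1.5 = 354 → clamp → 255
B: 35×1.5 = 52.5 → round → 53
= RGB(255, 255, 53)


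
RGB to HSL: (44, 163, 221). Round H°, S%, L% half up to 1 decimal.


Normalize: R'=44/255≈0.1725, G'=163/255≈0.6392, B'=221/255≈0.8667
Max=221/255, Min=44/255, Δ=Max-Min=177/255
L = (Max+Min)/2 = (221+44)/510 = 265/510 = 0.51960… → L = 52.0%
L > 0.5 → S = Δ/(2-Max-Min) = 177/(510-221-44) = 177/245 = 0.72244… → S = 72.2%
(the 1/255 factors cancel in S and H, so raw channel differences can be used)
Max is B' → H = 60 × ((R-G)/Δ + 4) = 60 × ((44-163)/177 + 4)
  -119/177 + 4 = -0.6723… + 4 = 3.3276…
  H = 60 × 3.3276… = 199.661…° → H = 199.7°
= HSL(199.7°, 72.2%, 52.0%)


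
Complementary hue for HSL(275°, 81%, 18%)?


Complement = opposite side of color wheel = hue + 180°
H' = (275 + 180) mod 360 = 95°
S and L unchanged.
= HSL(95°, 81%, 18%)


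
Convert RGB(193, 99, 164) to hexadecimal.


R = 193 → C1 (hex)
G = 99 → 63 (hex)
B = 164 → A4 (hex)
Hex = #C163A4


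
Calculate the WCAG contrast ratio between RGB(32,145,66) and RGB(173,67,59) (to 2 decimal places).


Linearize each sRGB channel c=v/255: c/12.92 if c ≤ 0.04045 else ((c+0.055)/1.055)^2.4
L = 0.2126×R_lin + 0.7152×G_lin + 0.0722×B_lin
Color 1 (32,145,66):
  R=32: 32/255≈0.1255 > 0.04045 → ((0.1255+0.055)/1.055)^2.4 ≈ 0.01444
  G=145: 145/255≈0.5686 > 0.04045 → ((0.5686+0.055)/1.055)^2.4 ≈ 0.28315
  B=66: 66/255≈0.2588 > 0.04045 → ((0.2588+0.055)/1.055)^2.4 ≈ 0.05448
  L1 = 0.2126×0.01444 + 0.7152×0.28315 + 0.0722×0.05448 ≈ 0.20951
Color 2 (173,67,59):
  R=173: 173/255≈0.6784 > 0.04045 → ((0.6784+0.055)/1.055)^2.4 ≈ 0.41789
  G=67: 67/255≈0.2627 > 0.04045 → ((0.2627+0.055)/1.055)^2.4 ≈ 0.05613
  B=59: 59/255≈0.2314 > 0.04045 → ((0.2314+0.055)/1.055)^2.4 ≈ 0.04374
  L2 = 0.2126×0.41789 + 0.7152×0.05613 + 0.0722×0.04374 ≈ 0.13214
Lighter = 0.20951, Darker = 0.13214
Ratio = (L_lighter + 0.05) / (L_darker + 0.05)
Ratio = (0.20951 + 0.05) / (0.13214 + 0.05) = 0.25951 / 0.18214 ≈ 1.4248
Ratio ≈ 1.42:1


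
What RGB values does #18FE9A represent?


18 → 24 (R)
FE → 254 (G)
9A → 154 (B)
= RGB(24, 254, 154)


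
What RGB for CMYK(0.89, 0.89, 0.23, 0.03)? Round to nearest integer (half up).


R = 255 × (1-C) × (1-K) = 255 × 0.11 × 0.97 = 27.2085 → 27
G = 255 × (1-M) × (1-K) = 255 × 0.11 × 0.97 = 27.2085 → 27
B = 255 × (1-Y) × (1-K) = 255 × 0.77 × 0.97 = 190.4595 → 190
= RGB(27, 27, 190)


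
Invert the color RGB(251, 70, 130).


Invert: (255-R, 255-G, 255-B)
R: 255-251 = 4
G: 255-70 = 185
B: 255-130 = 125
= RGB(4, 185, 125)


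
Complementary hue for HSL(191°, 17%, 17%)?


Complement = opposite side of color wheel = hue + 180°
H' = (191 + 180) mod 360 = 11°
S and L unchanged.
= HSL(11°, 17%, 17%)


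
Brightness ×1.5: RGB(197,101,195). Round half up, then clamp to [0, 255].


Multiply each channel by 1.5, round half up, clamp to [0, 255]
R: 197×1.5 = 295.5 → round → 296 → clamp → 255
G: 101×1.5 = 151.5 → round → 152
B: 195×1.5 = 292.5 → round → 293 → clamp → 255
= RGB(255, 152, 255)


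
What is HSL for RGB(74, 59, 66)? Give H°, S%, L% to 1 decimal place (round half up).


Normalize: R'=74/255≈0.2902, G'=59/255≈0.2314, B'=66/255≈0.2588
Max=74/255, Min=59/255, Δ=Max-Min=15/255
L = (Max+Min)/2 = (74+59)/510 = 133/510 = 0.26078… → L = 26.1%
L ≤ 0.5 → S = Δ/(Max+Min) = 15/(74+59) = 15/133 = 0.11278… → S = 11.3%
(the 1/255 factors cancel in S and H, so raw channel differences can be used)
Max is R' → H = 60 × (((G-B)/Δ) mod 6) = 60 × (((59-66)/15) mod 6)
  (-7)/15 = -0.4666…; negative, so add 6 → 5.5333…
  H = 60 × 5.5333… = 332° → H = 332.0°
= HSL(332.0°, 11.3%, 26.1%)


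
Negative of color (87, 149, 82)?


Invert: (255-R, 255-G, 255-B)
R: 255-87 = 168
G: 255-149 = 106
B: 255-82 = 173
= RGB(168, 106, 173)


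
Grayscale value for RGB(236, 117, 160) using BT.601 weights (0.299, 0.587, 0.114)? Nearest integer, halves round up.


Gray = 0.299×R + 0.587×G + 0.114×B
Gray = 0.299×236 + 0.587×117 + 0.114×160
Gray = 70.564 + 68.679 + 18.240
Gray = 157.483 → round half up → 157
Gray = 157


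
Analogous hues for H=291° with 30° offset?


Base hue: 291°
Left analog: (291 - 30) mod 360 = 261°
Right analog: (291 + 30) mod 360 = 321°
Analogous hues = 261° and 321°


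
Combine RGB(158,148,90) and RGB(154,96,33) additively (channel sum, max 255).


Additive: each channel = min(255, C₁+C₂)
R: 158+154 = 312 → 255
G: 148+96 = 244 → 244
B: 90+33 = 123 → 123
= RGB(255, 244, 123)


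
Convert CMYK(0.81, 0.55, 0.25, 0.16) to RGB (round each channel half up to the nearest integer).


R = 255 × (1-C) × (1-K) = 255 × 0.19 × 0.84 = 40.698 → 41
G = 255 × (1-M) × (1-K) = 255 × 0.45 × 0.84 = 96.39 → 96
B = 255 × (1-Y) × (1-K) = 255 × 0.75 × 0.84 = 160.65 → 161
= RGB(41, 96, 161)


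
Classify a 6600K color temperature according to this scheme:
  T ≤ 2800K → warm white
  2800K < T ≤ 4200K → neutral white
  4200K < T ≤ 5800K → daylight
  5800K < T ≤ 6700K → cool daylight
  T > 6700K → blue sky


Temperature: 6600K
5800K < 6600K ≤ 6700K → cool daylight
Classification: cool daylight


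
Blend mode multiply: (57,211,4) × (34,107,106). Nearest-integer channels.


Multiply: C = A×B/255, rounded to nearest integer
R: 57×34/255 = 1938/255 ≈ 7.600 → 8
G: 211×107/255 = 22577/255 ≈ 88.537 → 89
B: 4×106/255 = 424/255 ≈ 1.663 → 2
= RGB(8, 89, 2)


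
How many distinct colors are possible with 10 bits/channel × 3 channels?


Total bits = 10 bits/channel × 3 channels = 30 bits
Distinct colors = 2^30
= 1,073,741,824 colors


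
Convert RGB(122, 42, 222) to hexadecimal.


R = 122 → 7A (hex)
G = 42 → 2A (hex)
B = 222 → DE (hex)
Hex = #7A2ADE


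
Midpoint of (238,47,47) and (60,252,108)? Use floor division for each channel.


Midpoint: each channel = ⌊(C₁+C₂)/2⌋
R: ⌊(238+60)/2⌋ = 149
G: ⌊(47+252)/2⌋ = 149
B: ⌊(47+108)/2⌋ = 77
= RGB(149, 149, 77)


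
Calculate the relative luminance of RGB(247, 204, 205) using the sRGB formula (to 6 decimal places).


Linearize each channel (sRGB transfer function): c = v/255; c_lin = c/12.92 if c ≤ 0.04045, else ((c+0.055)/1.055)^2.4
  R: 247/255 ≈ 0.968627 > 0.04045 → ((0.968627+0.055)/1.055)^2.4 ≈ 0.930111
  G: 204/255 ≈ 0.800000 > 0.04045 → ((0.800000+0.055)/1.055)^2.4 ≈ 0.603827
  B: 205/255 ≈ 0.803922 > 0.04045 → ((0.803922+0.055)/1.055)^2.4 ≈ 0.610496
R_lin = 0.930111, G_lin = 0.603827, B_lin = 0.610496
L = 0.2126×R + 0.7152×G + 0.0722×B
L = 0.2126×0.930111 + 0.7152×0.603827 + 0.0722×0.610496
L ≈ 0.673677


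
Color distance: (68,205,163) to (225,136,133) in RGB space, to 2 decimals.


d = √[(R₁-R₂)² + (G₁-G₂)² + (B₁-B₂)²]
d = √[(68-225)² + (205-136)² + (163-133)²]
d = √[24649 + 4761 + 900]
d = √30310
d ≈ 174.10


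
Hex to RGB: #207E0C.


20 → 32 (R)
7E → 126 (G)
0C → 12 (B)
= RGB(32, 126, 12)


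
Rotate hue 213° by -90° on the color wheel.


New hue = (H + rotation) mod 360
New hue = (213 -90) mod 360
= 123 mod 360
= 123°


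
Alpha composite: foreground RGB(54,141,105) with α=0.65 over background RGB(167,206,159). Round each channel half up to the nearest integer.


C = α×F + (1-α)×B, with 1-α = 0.35
R: 0.65×54 + 0.35×167 = 35.10 + 58.45 = 93.55 → 94
G: 0.65×141 + 0.35×206 = 91.65 + 72.10 = 163.75 → 164
B: 0.65×105 + 0.35×159 = 68.25 + 55.65 = 123.90 → 124
= RGB(94, 164, 124)
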